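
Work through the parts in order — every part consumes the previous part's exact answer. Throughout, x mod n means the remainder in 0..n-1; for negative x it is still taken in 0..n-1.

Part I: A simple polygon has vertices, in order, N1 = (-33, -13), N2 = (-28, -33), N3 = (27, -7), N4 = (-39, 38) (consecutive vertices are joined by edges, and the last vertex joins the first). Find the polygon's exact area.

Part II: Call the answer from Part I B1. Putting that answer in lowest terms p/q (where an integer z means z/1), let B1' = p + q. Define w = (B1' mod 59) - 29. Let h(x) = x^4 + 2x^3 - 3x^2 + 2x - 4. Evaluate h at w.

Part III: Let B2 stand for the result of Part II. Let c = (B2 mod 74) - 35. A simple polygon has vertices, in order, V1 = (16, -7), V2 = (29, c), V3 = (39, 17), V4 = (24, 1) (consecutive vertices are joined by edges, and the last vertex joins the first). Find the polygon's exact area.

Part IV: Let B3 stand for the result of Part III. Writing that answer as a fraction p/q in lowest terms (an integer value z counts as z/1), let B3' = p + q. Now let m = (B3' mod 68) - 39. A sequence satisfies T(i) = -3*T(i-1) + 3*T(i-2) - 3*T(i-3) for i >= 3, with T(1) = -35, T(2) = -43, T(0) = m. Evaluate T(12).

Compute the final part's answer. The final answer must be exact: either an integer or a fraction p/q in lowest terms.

Part I: cross terms: (-33*-33 - -28*-13)=725, (-28*-7 - 27*-33)=1087, (27*38 - -39*-7)=753, (-39*-13 - -33*38)=1761; twice the area = |4326| = 4326; area = 2163; answer 2163
Part II: B1 = 2163; threaded value p + q = 2164; w = 11; 1*(11)^4 + 2*(11)^3 - 3*(11)^2 + 2*(11)^1 - 4 = (14641) + (2662) + (-363) + (22) + (-4) = 16958; answer 16958
Part III: B2 = 16958; c = -23; cross terms: (16*-23 - 29*-7)=-165, (29*17 - 39*-23)=1390, (39*1 - 24*17)=-369, (24*-7 - 16*1)=-184; twice the area = |672| = 672; area = 336; answer 336
Part IV: B3 = 336; threaded value p + q = 337; m = 26; T(3) = -3*(-43) + 3*(-35) - 3*(26) = -54; iterating: T(3)=-54, T(4)=138, T(5)=-447, T(6)=1917, T(7)=-7506, T(8)=29610, T(9)=-117099, T(10)=462645, T(11)=-1828062, T(12)=7223418; answer 7223418

7223418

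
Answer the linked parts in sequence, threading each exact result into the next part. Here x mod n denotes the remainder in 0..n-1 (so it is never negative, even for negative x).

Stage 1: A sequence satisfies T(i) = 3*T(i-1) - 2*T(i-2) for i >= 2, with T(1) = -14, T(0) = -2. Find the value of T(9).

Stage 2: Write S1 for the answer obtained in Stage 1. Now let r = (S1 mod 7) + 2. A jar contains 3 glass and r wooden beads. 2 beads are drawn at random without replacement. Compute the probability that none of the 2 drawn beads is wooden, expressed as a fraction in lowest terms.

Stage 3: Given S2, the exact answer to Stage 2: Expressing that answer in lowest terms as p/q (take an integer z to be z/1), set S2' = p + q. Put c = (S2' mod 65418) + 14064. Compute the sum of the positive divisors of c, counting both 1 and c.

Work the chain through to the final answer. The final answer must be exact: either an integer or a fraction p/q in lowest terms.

36792

Stage 1: T(2) = 3*(-14) - 2*(-2) = -38; iterating: T(2)=-38, T(3)=-86, T(4)=-182, T(5)=-374, T(6)=-758, T(7)=-1526, T(8)=-3062, T(9)=-6134; answer -6134
Stage 2: S1 = -6134; r = 7; total draws C(10,2) = 45; favorable C(3,2) = 3; P = 1/15; answer 1/15
Stage 3: S2 = 1/15; threaded value p + q = 16; c = 14080; 14080 = 2^8 * 5 * 11; sigma = (1 + 2 + 4 + 8 + 16 + 32 + 64 + 128 + 256) * (1 + 5) * (1 + 11) = 511 * 6 * 12 = 36792; answer 36792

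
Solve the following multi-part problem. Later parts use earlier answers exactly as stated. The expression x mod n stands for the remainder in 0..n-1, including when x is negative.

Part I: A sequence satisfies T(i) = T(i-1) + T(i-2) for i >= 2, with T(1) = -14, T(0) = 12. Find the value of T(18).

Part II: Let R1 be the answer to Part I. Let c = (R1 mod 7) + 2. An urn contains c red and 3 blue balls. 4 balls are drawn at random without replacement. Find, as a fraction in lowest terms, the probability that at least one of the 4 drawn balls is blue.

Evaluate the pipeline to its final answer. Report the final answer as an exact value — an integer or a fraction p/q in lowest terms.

5/6

Part I: T(2) = 1*(-14) + 1*(12) = -2; iterating: T(2)=-2, T(3)=-16, T(4)=-18, T(5)=-34, T(6)=-52, T(7)=-86, T(8)=-138, T(9)=-224, T(10)=-362, T(11)=-586, T(12)=-948, T(13)=-1534, T(14)=-2482, T(15)=-4016, T(16)=-6498, T(17)=-10514, T(18)=-17012; answer -17012
Part II: R1 = -17012; c = 7; total draws C(10,4) = 210; complement C(7,4) = 35; favorable 210 - 35 = 175; P = 5/6; answer 5/6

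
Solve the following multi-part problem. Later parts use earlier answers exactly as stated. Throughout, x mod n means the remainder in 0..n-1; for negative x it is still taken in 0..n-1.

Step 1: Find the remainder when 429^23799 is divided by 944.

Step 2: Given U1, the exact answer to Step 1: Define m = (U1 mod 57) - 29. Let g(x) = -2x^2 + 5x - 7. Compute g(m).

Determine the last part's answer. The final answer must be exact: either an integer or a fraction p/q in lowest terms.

-25

Step 1: squarings mod 944: 429^1=429, 429^2=905, 429^4=577, 429^8=641, 429^16=241, 429^32=497, 429^64=625, 429^128=753, 429^256=609, 429^512=833, 429^1024=49, 429^2048=513, 429^4096=737, 429^8192=369, 429^16384=225; 429^23799 = 429^1 * 429^2 * 429^4 * 429^16 * 429^32 * 429^64 * 429^128 * 429^1024 * 429^2048 * 429^4096 * 429^16384 = 597 (mod 944); answer 597
Step 2: U1 = 597; m = -2; -2*(-2)^2 + 5*(-2)^1 - 7 = (-8) + (-10) + (-7) = -25; answer -25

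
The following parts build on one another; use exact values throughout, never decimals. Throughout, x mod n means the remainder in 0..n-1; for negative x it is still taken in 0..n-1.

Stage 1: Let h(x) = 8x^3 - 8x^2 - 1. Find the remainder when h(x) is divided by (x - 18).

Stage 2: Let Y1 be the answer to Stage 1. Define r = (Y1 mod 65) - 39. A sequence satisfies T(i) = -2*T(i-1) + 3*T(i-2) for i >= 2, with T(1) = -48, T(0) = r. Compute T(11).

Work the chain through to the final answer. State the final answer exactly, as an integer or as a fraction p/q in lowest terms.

Stage 1: remainder = value at the root: 8*(18)^3 - 8*(18)^2 - 1 = (46656) + (-2592) + (-1) = 44063; answer 44063
Stage 2: Y1 = 44063; r = 19; T(2) = -2*(-48) + 3*(19) = 153; iterating: T(2)=153, T(3)=-450, T(4)=1359, T(5)=-4068, T(6)=12213, T(7)=-36630, T(8)=109899, T(9)=-329688, T(10)=989073, T(11)=-2967210; answer -2967210

-2967210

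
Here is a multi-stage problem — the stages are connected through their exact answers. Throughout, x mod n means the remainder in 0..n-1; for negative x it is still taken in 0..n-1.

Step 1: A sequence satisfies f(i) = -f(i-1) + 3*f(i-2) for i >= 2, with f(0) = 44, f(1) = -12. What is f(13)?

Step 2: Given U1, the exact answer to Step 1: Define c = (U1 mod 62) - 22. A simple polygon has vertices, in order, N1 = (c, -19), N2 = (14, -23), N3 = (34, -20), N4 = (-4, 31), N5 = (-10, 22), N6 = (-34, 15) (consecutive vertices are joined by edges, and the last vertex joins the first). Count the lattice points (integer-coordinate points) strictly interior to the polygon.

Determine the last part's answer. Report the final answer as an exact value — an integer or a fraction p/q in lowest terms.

1980

Step 1: f(2) = -1*(-12) + 3*(44) = 144; iterating: f(2)=144, f(3)=-180, f(4)=612, f(5)=-1152, f(6)=2988, f(7)=-6444, f(8)=15408, f(9)=-34740, f(10)=80964, f(11)=-185184, f(12)=428076, f(13)=-983628; answer -983628
Step 2: U1 = -983628; c = -20; cross terms: (-20*-23 - 14*-19)=726, (14*-20 - 34*-23)=502, (34*31 - -4*-20)=974, (-4*22 - -10*31)=222, (-10*15 - -34*22)=598, (-34*-19 - -20*15)=946; twice the area = |3968| = 3968; area = 1984; boundary points = 2 + 1 + 1 + 3 + 1 + 2 = 10; strictly interior points = area - boundary/2 + 1 = 1980; answer 1980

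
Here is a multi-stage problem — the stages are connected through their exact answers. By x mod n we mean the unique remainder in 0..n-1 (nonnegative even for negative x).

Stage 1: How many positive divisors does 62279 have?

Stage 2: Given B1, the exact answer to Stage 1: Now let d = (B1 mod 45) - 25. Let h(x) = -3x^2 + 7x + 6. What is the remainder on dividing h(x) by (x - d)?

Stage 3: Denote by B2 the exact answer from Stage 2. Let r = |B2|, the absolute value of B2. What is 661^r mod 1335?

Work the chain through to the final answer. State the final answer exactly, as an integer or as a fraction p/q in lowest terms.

Stage 1: 62279 = 7^2 * 31 * 41; number of divisors = (2+1) * (1+1) * (1+1) = 12; answer 12
Stage 2: B1 = 12; d = -13; remainder = value at the root: -3*(-13)^2 + 7*(-13)^1 + 6 = (-507) + (-91) + (6) = -592; answer -592
Stage 3: B2 = -592; r = 592; squarings mod 1335: 661^1=661, 661^2=376, 661^4=1201, 661^8=601, 661^16=751, 661^32=631, 661^64=331, 661^128=91, 661^256=271, 661^512=16; 661^592 = 661^16 * 661^64 * 661^512 = 331 (mod 1335); answer 331

331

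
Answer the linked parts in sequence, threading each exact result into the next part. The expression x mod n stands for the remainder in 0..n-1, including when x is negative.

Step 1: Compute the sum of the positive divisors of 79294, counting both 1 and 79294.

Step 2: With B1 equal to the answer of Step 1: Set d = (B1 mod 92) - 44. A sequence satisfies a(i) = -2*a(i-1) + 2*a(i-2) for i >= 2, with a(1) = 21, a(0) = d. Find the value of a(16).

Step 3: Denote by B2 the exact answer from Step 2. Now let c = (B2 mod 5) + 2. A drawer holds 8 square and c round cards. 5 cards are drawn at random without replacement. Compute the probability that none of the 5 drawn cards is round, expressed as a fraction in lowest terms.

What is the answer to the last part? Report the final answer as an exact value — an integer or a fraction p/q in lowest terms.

56/1287

Step 1: 79294 = 2 * 41 * 967; sigma = (1 + 2) * (1 + 41) * (1 + 967) = 3 * 42 * 968 = 121968; answer 121968
Step 2: B1 = 121968; d = 24; a(2) = -2*(21) + 2*(24) = 6; iterating: a(2)=6, a(3)=30, a(4)=-48, a(5)=156, a(6)=-408, a(7)=1128, a(8)=-3072, a(9)=8400, a(10)=-22944, a(11)=62688, a(12)=-171264, a(13)=467904, a(14)=-1278336, a(15)=3492480, a(16)=-9541632; answer -9541632
Step 3: B2 = -9541632; c = 5; total draws C(13,5) = 1287; favorable C(8,5) = 56; P = 56/1287; answer 56/1287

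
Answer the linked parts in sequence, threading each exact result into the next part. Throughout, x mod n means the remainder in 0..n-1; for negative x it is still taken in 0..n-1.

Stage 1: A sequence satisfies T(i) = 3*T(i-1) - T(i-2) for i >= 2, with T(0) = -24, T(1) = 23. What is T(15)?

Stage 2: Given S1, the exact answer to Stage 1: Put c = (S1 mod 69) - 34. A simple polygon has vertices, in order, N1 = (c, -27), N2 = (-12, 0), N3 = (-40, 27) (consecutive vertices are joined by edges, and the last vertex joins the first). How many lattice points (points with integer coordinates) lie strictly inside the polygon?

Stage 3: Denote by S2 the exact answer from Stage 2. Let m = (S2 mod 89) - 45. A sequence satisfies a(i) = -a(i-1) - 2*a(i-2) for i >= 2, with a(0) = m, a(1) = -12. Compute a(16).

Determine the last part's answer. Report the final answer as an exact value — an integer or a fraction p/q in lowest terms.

Stage 1: T(2) = 3*(23) - 1*(-24) = 93; iterating: T(2)=93, T(3)=256, T(4)=675, T(5)=1769, T(6)=4632, T(7)=12127, T(8)=31749, T(9)=83120, T(10)=217611, T(11)=569713, T(12)=1491528, T(13)=3904871, T(14)=10223085, T(15)=26764384; answer 26764384
Stage 2: S1 = 26764384; c = 9; cross terms: (9*0 - -12*-27)=-324, (-12*27 - -40*0)=-324, (-40*-27 - 9*27)=837; twice the area = |189| = 189; area = 189/2; boundary points = 3 + 1 + 1 = 5; strictly interior points = area - boundary/2 + 1 = 93; answer 93
Stage 3: S2 = 93; m = -41; a(2) = -1*(-12) - 2*(-41) = 94; iterating: a(2)=94, a(3)=-70, a(4)=-118, a(5)=258, a(6)=-22, a(7)=-494, a(8)=538, a(9)=450, a(10)=-1526, a(11)=626, a(12)=2426, a(13)=-3678, a(14)=-1174, a(15)=8530, a(16)=-6182; answer -6182

-6182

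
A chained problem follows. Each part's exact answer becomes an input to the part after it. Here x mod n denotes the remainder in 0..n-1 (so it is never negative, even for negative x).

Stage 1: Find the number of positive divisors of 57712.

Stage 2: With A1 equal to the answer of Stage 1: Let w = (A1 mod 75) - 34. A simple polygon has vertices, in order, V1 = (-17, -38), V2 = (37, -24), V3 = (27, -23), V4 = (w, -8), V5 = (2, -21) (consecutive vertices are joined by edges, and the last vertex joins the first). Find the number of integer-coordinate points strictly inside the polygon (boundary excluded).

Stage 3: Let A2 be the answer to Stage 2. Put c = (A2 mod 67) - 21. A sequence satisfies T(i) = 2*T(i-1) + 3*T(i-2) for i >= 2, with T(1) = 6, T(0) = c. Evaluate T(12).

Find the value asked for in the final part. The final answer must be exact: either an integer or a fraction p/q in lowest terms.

Stage 1: 57712 = 2^4 * 3607; number of divisors = (4+1) * (1+1) = 10; answer 10
Stage 2: A1 = 10; w = -24; cross terms: (-17*-24 - 37*-38)=1814, (37*-23 - 27*-24)=-203, (27*-8 - -24*-23)=-768, (-24*-21 - 2*-8)=520, (2*-38 - -17*-21)=-433; twice the area = |930| = 930; area = 465; boundary points = 2 + 1 + 3 + 13 + 1 = 20; strictly interior points = area - boundary/2 + 1 = 456; answer 456
Stage 3: A2 = 456; c = 33; T(2) = 2*(6) + 3*(33) = 111; iterating: T(2)=111, T(3)=240, T(4)=813, T(5)=2346, T(6)=7131, T(7)=21300, T(8)=63993, T(9)=191886, T(10)=575751, T(11)=1727160, T(12)=5181573; answer 5181573

5181573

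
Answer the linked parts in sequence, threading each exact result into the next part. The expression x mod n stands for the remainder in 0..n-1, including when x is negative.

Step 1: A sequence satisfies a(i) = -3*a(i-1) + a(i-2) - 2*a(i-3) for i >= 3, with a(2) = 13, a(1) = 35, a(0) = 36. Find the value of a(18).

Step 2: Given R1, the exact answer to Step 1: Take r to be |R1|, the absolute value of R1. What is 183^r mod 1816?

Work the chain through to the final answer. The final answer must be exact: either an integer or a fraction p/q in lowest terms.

1129

Step 1: a(3) = -3*(13) + 1*(35) - 2*(36) = -76; iterating: a(3)=-76, a(4)=171, a(5)=-615, a(6)=2168, a(7)=-7461, a(8)=25781, a(9)=-89140, a(10)=308123, a(11)=-1065071, a(12)=3681616, a(13)=-12726165, a(14)=43990253, a(15)=-152060156, a(16)=525623051, a(17)=-1816909815, a(18)=6280472808; answer 6280472808
Step 2: R1 = 6280472808; r = 6280472808; squarings mod 1816: 183^1=183, 183^2=801, 183^4=553, 183^8=721, 183^16=465, 183^32=121, 183^64=113, 183^128=57, 183^256=1433, 183^512=1409, 183^1024=393, 183^2048=89, 183^4096=657, 183^8192=1257, 183^16384=129, 183^32768=297, 183^65536=1041, 183^131072=1345, 183^262144=289, 183^524288=1801, 183^1048576=225, 183^2097152=1593, 183^4194304=697, 183^8388608=937, 183^16777216=841, 183^33554432=857, 183^67108864=785, 183^134217728=601, 183^268435456=1633, 183^536870912=801, 183^1073741824=553, 183^2147483648=721, 183^4294967296=465; 183^6280472808 = 183^8 * 183^32 * 183^64 * 183^128 * 183^2048 * 183^8192 * 183^16384 * 183^524288 * 183^1048576 * 183^4194304 * 183^33554432 * 183^67108864 * 183^268435456 * 183^536870912 * 183^1073741824 * 183^4294967296 = 1129 (mod 1816); answer 1129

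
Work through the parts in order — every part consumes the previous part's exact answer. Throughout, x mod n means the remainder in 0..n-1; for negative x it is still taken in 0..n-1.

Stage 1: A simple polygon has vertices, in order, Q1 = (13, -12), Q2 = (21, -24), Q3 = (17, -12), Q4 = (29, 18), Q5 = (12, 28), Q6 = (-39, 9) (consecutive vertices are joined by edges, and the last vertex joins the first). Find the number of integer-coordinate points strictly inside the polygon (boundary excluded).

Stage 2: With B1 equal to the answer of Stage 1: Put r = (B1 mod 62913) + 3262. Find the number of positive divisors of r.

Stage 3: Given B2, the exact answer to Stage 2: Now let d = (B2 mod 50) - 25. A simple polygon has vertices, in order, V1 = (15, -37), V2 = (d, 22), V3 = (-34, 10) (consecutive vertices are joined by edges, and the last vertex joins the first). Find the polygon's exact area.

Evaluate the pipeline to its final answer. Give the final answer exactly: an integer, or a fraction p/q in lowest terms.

Stage 1: cross terms: (13*-24 - 21*-12)=-60, (21*-12 - 17*-24)=156, (17*18 - 29*-12)=654, (29*28 - 12*18)=596, (12*9 - -39*28)=1200, (-39*-12 - 13*9)=351; twice the area = |2897| = 2897; area = 2897/2; boundary points = 4 + 4 + 6 + 1 + 1 + 1 = 17; strictly interior points = area - boundary/2 + 1 = 1441; answer 1441
Stage 2: B1 = 1441; r = 4703; 4703 is prime, so its only divisors are 1 and 4703; count = 2; answer 2
Stage 3: B2 = 2; d = -23; cross terms: (15*22 - -23*-37)=-521, (-23*10 - -34*22)=518, (-34*-37 - 15*10)=1108; twice the area = |1105| = 1105; area = 1105/2; answer 1105/2

1105/2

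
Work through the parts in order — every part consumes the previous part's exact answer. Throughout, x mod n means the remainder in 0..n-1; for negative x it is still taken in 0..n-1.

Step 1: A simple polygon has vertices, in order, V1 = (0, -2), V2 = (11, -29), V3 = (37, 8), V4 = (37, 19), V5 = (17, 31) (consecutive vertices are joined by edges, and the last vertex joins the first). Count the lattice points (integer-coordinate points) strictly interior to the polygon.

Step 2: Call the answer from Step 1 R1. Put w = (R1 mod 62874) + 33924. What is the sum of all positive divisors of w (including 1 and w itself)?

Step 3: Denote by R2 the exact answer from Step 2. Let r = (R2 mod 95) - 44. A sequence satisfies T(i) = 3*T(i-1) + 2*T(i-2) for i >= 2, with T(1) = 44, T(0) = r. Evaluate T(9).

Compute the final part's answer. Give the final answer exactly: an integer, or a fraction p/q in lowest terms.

Step 1: cross terms: (0*-29 - 11*-2)=22, (11*8 - 37*-29)=1161, (37*19 - 37*8)=407, (37*31 - 17*19)=824, (17*-2 - 0*31)=-34; twice the area = |2380| = 2380; area = 1190; boundary points = 1 + 1 + 11 + 4 + 1 = 18; strictly interior points = area - boundary/2 + 1 = 1182; answer 1182
Step 2: R1 = 1182; w = 35106; 35106 = 2 * 3 * 5851; sigma = (1 + 2) * (1 + 3) * (1 + 5851) = 3 * 4 * 5852 = 70224; answer 70224
Step 3: R2 = 70224; r = -25; T(2) = 3*(44) + 2*(-25) = 82; iterating: T(2)=82, T(3)=334, T(4)=1166, T(5)=4166, T(6)=14830, T(7)=52822, T(8)=188126, T(9)=670022; answer 670022

670022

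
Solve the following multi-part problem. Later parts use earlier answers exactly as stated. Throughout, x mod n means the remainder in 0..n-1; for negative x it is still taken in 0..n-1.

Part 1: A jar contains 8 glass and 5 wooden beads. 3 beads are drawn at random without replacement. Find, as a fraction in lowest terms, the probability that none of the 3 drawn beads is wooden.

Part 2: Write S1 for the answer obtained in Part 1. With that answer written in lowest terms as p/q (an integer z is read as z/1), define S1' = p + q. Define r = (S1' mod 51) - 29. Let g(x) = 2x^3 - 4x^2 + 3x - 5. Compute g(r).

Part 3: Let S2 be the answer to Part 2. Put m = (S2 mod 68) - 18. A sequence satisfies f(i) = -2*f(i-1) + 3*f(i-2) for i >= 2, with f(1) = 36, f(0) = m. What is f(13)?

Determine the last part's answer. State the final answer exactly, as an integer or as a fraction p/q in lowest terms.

16740396

Part 1: total draws C(13,3) = 286; favorable C(8,3) = 56; P = 28/143; answer 28/143
Part 2: S1 = 28/143; threaded value p + q = 171; r = -11; 2*(-11)^3 - 4*(-11)^2 + 3*(-11)^1 - 5 = (-2662) + (-484) + (-33) + (-5) = -3184; answer -3184
Part 3: S2 = -3184; m = -6; f(2) = -2*(36) + 3*(-6) = -90; iterating: f(2)=-90, f(3)=288, f(4)=-846, f(5)=2556, f(6)=-7650, f(7)=22968, f(8)=-68886, f(9)=206676, f(10)=-620010, f(11)=1860048, f(12)=-5580126, f(13)=16740396; answer 16740396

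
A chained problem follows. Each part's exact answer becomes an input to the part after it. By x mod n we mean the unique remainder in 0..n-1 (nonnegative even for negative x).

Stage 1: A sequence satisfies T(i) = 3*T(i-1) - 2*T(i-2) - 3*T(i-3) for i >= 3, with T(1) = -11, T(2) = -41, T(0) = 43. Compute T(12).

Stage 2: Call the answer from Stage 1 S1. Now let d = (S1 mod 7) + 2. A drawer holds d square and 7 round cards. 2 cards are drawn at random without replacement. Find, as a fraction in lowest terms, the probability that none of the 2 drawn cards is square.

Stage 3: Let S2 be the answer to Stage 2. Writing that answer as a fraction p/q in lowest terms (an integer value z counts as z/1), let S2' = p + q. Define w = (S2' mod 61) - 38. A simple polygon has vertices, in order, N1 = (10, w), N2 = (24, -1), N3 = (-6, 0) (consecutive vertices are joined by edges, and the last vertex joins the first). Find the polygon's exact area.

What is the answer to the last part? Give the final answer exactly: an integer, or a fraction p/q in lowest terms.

277

Stage 1: T(3) = 3*(-41) - 2*(-11) - 3*(43) = -230; iterating: T(3)=-230, T(4)=-575, T(5)=-1142, T(6)=-1586, T(7)=-749, T(8)=4351, T(9)=19309, T(10)=51472, T(11)=102745, T(12)=147364; answer 147364
Stage 2: S1 = 147364; d = 2; total draws C(9,2) = 36; favorable C(7,2) = 21; P = 7/12; answer 7/12
Stage 3: S2 = 7/12; threaded value p + q = 19; w = -19; cross terms: (10*-1 - 24*-19)=446, (24*0 - -6*-1)=-6, (-6*-19 - 10*0)=114; twice the area = |554| = 554; area = 277; answer 277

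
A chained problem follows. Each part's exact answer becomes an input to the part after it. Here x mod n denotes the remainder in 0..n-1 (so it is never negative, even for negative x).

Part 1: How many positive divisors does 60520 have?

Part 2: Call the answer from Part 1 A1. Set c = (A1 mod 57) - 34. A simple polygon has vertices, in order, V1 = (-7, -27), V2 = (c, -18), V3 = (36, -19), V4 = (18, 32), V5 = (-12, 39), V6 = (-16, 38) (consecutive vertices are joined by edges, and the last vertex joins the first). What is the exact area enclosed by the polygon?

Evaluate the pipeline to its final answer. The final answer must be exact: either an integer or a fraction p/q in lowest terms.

Part 1: 60520 = 2^3 * 5 * 17 * 89; number of divisors = (3+1) * (1+1) * (1+1) * (1+1) = 32; answer 32
Part 2: A1 = 32; c = -2; cross terms: (-7*-18 - -2*-27)=72, (-2*-19 - 36*-18)=686, (36*32 - 18*-19)=1494, (18*39 - -12*32)=1086, (-12*38 - -16*39)=168, (-16*-27 - -7*38)=698; twice the area = |4204| = 4204; area = 2102; answer 2102

2102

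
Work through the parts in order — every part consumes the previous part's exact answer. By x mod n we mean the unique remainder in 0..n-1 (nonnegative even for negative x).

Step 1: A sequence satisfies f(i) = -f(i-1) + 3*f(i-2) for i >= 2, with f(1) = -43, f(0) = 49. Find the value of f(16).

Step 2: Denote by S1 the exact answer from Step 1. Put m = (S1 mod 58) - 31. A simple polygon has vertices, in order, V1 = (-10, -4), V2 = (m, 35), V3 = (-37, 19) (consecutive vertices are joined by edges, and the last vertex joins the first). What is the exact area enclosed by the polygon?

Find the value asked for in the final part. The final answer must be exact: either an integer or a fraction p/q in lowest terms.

Step 1: f(2) = -1*(-43) + 3*(49) = 190; iterating: f(2)=190, f(3)=-319, f(4)=889, f(5)=-1846, f(6)=4513, f(7)=-10051, f(8)=23590, f(9)=-53743, f(10)=124513, f(11)=-285742, f(12)=659281, f(13)=-1516507, f(14)=3494350, f(15)=-8043871, f(16)=18526921; answer 18526921
Step 2: S1 = 18526921; m = 8; cross terms: (-10*35 - 8*-4)=-318, (8*19 - -37*35)=1447, (-37*-4 - -10*19)=338; twice the area = |1467| = 1467; area = 1467/2; answer 1467/2

1467/2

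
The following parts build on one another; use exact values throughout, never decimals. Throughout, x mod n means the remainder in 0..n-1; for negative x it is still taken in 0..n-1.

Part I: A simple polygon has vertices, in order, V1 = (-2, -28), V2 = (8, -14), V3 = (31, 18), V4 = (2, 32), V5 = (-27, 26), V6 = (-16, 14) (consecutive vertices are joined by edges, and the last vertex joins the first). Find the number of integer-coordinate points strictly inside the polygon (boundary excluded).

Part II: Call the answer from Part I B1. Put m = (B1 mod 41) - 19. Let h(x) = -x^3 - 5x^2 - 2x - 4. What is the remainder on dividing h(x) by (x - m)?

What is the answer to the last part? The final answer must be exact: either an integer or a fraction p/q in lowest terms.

5088

Part I: cross terms: (-2*-14 - 8*-28)=252, (8*18 - 31*-14)=578, (31*32 - 2*18)=956, (2*26 - -27*32)=916, (-27*14 - -16*26)=38, (-16*-28 - -2*14)=476; twice the area = |3216| = 3216; area = 1608; boundary points = 2 + 1 + 1 + 1 + 1 + 14 = 20; strictly interior points = area - boundary/2 + 1 = 1599; answer 1599
Part II: B1 = 1599; m = -19; remainder = value at the root: -1*(-19)^3 - 5*(-19)^2 - 2*(-19)^1 - 4 = (6859) + (-1805) + (38) + (-4) = 5088; answer 5088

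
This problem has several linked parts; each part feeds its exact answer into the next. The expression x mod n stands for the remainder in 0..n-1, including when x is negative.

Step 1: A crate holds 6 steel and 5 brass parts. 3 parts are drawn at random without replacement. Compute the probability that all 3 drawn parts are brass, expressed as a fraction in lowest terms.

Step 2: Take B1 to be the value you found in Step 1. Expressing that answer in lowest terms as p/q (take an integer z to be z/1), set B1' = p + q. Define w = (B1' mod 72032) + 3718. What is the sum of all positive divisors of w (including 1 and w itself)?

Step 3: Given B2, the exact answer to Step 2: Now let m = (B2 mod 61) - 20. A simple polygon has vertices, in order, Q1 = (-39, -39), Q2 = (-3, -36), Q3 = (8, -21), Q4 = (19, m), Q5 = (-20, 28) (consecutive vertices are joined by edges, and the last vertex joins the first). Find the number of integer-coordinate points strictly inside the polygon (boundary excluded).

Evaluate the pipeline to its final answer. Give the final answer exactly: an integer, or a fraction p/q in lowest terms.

Step 1: total draws C(11,3) = 165; favorable C(5,3) = 10; P = 2/33; answer 2/33
Step 2: B1 = 2/33; threaded value p + q = 35; w = 3753; 3753 = 3^3 * 139; sigma = (1 + 3 + 9 + 27) * (1 + 139) = 40 * 140 = 5600; answer 5600
Step 3: B2 = 5600; m = 29; cross terms: (-39*-36 - -3*-39)=1287, (-3*-21 - 8*-36)=351, (8*29 - 19*-21)=631, (19*28 - -20*29)=1112, (-20*-39 - -39*28)=1872; twice the area = |5253| = 5253; area = 5253/2; boundary points = 3 + 1 + 1 + 1 + 1 = 7; strictly interior points = area - boundary/2 + 1 = 2624; answer 2624

2624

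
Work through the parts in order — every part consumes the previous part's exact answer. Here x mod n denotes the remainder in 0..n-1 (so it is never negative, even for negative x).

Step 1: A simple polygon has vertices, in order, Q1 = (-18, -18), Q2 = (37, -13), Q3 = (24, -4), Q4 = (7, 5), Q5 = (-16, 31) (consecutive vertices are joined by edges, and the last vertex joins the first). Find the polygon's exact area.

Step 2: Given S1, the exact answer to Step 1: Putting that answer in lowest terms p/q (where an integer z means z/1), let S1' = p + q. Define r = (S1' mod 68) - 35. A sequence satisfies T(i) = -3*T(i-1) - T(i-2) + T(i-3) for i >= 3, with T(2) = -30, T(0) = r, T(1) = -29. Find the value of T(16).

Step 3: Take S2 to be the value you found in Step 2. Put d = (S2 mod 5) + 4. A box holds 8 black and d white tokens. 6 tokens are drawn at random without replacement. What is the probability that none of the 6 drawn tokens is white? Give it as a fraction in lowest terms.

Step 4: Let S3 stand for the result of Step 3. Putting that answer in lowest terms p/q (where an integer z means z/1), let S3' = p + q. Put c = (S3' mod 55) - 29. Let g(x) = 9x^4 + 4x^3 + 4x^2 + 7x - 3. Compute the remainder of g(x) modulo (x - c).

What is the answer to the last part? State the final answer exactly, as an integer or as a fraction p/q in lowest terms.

Step 1: cross terms: (-18*-13 - 37*-18)=900, (37*-4 - 24*-13)=164, (24*5 - 7*-4)=148, (7*31 - -16*5)=297, (-16*-18 - -18*31)=846; twice the area = |2355| = 2355; area = 2355/2; answer 2355/2
Step 2: S1 = 2355/2; threaded value p + q = 2357; r = 10; T(3) = -3*(-30) - 1*(-29) + 1*(10) = 129; iterating: T(3)=129, T(4)=-386, T(5)=999, T(6)=-2482, T(7)=6061, T(8)=-14702, T(9)=35563, T(10)=-85926, T(11)=207513, T(12)=-501050, T(13)=1209711, T(14)=-2920570, T(15)=7050949, T(16)=-17022566; answer -17022566
Step 3: S2 = -17022566; d = 8; total draws C(16,6) = 8008; favorable C(8,6) = 28; P = 1/286; answer 1/286
Step 4: S3 = 1/286; threaded value p + q = 287; c = -17; remainder = value at the root: 9*(-17)^4 + 4*(-17)^3 + 4*(-17)^2 + 7*(-17)^1 - 3 = (751689) + (-19652) + (1156) + (-119) + (-3) = 733071; answer 733071

733071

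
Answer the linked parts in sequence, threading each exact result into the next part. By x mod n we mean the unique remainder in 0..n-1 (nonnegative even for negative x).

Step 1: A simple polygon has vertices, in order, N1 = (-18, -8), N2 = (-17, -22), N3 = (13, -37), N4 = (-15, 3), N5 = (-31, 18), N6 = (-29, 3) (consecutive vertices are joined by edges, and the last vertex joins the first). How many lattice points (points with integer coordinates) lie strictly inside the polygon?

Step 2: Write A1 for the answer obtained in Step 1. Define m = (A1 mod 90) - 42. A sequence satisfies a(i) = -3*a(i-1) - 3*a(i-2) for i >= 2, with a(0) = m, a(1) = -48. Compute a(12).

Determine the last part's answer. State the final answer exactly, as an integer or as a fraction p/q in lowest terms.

729

Step 1: cross terms: (-18*-22 - -17*-8)=260, (-17*-37 - 13*-22)=915, (13*3 - -15*-37)=-516, (-15*18 - -31*3)=-177, (-31*3 - -29*18)=429, (-29*-8 - -18*3)=286; twice the area = |1197| = 1197; area = 1197/2; boundary points = 1 + 15 + 4 + 1 + 1 + 11 = 33; strictly interior points = area - boundary/2 + 1 = 583; answer 583
Step 2: A1 = 583; m = 1; a(2) = -3*(-48) - 3*(1) = 141; iterating: a(2)=141, a(3)=-279, a(4)=414, a(5)=-405, a(6)=-27, a(7)=1296, a(8)=-3807, a(9)=7533, a(10)=-11178, a(11)=10935, a(12)=729; answer 729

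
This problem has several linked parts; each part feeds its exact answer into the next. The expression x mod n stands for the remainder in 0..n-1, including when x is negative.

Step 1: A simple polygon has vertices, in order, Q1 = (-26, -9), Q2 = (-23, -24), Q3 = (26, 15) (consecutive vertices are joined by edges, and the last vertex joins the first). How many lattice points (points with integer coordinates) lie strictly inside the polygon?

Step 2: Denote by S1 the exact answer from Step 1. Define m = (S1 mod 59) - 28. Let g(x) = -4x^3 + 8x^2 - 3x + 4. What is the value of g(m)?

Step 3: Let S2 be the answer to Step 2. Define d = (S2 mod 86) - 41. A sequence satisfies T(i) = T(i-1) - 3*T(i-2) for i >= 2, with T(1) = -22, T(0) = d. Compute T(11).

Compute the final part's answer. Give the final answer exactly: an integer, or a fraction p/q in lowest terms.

-2311

Step 1: cross terms: (-26*-24 - -23*-9)=417, (-23*15 - 26*-24)=279, (26*-9 - -26*15)=156; twice the area = |852| = 852; area = 426; boundary points = 3 + 1 + 4 = 8; strictly interior points = area - boundary/2 + 1 = 423; answer 423
Step 2: S1 = 423; m = -18; -4*(-18)^3 + 8*(-18)^2 - 3*(-18)^1 + 4 = (23328) + (2592) + (54) + (4) = 25978; answer 25978
Step 3: S2 = 25978; d = -35; T(2) = 1*(-22) - 3*(-35) = 83; iterating: T(2)=83, T(3)=149, T(4)=-100, T(5)=-547, T(6)=-247, T(7)=1394, T(8)=2135, T(9)=-2047, T(10)=-8452, T(11)=-2311; answer -2311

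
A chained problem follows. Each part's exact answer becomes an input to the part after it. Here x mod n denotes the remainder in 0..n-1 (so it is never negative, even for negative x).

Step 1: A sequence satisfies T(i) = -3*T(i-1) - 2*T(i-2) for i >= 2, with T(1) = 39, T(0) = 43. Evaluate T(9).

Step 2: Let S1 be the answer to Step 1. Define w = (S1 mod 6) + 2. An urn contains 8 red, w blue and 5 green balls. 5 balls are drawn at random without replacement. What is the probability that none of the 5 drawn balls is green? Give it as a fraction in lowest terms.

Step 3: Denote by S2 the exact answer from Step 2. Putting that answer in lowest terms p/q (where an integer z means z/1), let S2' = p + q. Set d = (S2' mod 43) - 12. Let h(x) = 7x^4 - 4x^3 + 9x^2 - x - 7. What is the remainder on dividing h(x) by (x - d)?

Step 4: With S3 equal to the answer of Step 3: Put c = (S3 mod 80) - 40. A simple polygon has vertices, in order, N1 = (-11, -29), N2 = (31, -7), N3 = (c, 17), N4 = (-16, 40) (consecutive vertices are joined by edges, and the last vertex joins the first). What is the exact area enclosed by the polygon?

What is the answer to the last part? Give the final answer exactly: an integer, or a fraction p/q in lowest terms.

Step 1: T(2) = -3*(39) - 2*(43) = -203; iterating: T(2)=-203, T(3)=531, T(4)=-1187, T(5)=2499, T(6)=-5123, T(7)=10371, T(8)=-20867, T(9)=41859; answer 41859
Step 2: S1 = 41859; w = 5; total draws C(18,5) = 8568; favorable C(13,5) = 1287; P = 143/952; answer 143/952
Step 3: S2 = 143/952; threaded value p + q = 1095; d = 8; remainder = value at the root: 7*(8)^4 - 4*(8)^3 + 9*(8)^2 - 1*(8)^1 - 7 = (28672) + (-2048) + (576) + (-8) + (-7) = 27185; answer 27185
Step 4: S3 = 27185; c = 25; cross terms: (-11*-7 - 31*-29)=976, (31*17 - 25*-7)=702, (25*40 - -16*17)=1272, (-16*-29 - -11*40)=904; twice the area = |3854| = 3854; area = 1927; answer 1927

1927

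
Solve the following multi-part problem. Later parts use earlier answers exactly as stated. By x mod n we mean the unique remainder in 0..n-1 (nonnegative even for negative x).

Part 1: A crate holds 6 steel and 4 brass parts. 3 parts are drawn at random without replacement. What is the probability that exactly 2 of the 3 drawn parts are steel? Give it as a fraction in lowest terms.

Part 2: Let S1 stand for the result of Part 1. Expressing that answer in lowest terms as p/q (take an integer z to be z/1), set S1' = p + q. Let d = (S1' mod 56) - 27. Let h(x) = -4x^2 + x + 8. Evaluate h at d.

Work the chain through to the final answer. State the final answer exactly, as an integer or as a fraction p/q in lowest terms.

-2320

Part 1: total draws C(10,3) = 120; favorable C(6,2)*C(4,1) = 60; P = 1/2; answer 1/2
Part 2: S1 = 1/2; threaded value p + q = 3; d = -24; -4*(-24)^2 + 1*(-24)^1 + 8 = (-2304) + (-24) + (8) = -2320; answer -2320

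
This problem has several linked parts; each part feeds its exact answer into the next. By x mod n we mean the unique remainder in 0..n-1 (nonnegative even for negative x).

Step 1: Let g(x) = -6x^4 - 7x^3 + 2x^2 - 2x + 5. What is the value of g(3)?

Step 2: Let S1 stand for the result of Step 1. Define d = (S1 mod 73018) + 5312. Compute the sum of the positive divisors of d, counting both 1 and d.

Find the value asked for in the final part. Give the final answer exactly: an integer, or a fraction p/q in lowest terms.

Step 1: -6*(3)^4 - 7*(3)^3 + 2*(3)^2 - 2*(3)^1 + 5 = (-486) + (-189) + (18) + (-6) + (5) = -658; answer -658
Step 2: S1 = -658; d = 77672; 77672 = 2^3 * 7 * 19 * 73; sigma = (1 + 2 + 4 + 8) * (1 + 7) * (1 + 19) * (1 + 73) = 15 * 8 * 20 * 74 = 177600; answer 177600

177600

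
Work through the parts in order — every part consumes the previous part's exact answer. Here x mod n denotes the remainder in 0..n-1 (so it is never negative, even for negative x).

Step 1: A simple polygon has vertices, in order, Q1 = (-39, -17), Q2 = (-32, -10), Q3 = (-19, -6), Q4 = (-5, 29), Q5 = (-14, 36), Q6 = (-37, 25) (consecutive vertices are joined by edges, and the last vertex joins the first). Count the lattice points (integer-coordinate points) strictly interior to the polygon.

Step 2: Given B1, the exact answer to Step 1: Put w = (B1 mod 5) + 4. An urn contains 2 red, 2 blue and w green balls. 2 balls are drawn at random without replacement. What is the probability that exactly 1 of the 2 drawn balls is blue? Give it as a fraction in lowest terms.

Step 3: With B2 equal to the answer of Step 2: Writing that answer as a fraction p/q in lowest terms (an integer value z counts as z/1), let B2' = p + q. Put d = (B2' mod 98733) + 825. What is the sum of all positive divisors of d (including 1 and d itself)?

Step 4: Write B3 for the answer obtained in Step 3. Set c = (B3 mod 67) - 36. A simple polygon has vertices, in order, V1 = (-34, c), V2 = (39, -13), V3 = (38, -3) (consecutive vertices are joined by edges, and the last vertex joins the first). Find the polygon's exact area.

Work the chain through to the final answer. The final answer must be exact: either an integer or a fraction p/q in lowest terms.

Step 1: cross terms: (-39*-10 - -32*-17)=-154, (-32*-6 - -19*-10)=2, (-19*29 - -5*-6)=-581, (-5*36 - -14*29)=226, (-14*25 - -37*36)=982, (-37*-17 - -39*25)=1604; twice the area = |2079| = 2079; area = 2079/2; boundary points = 7 + 1 + 7 + 1 + 1 + 2 = 19; strictly interior points = area - boundary/2 + 1 = 1031; answer 1031
Step 2: B1 = 1031; w = 5; total draws C(9,2) = 36; favorable C(2,1)*C(7,1) = 14; P = 7/18; answer 7/18
Step 3: B2 = 7/18; threaded value p + q = 25; d = 850; 850 = 2 * 5^2 * 17; sigma = (1 + 2) * (1 + 5 + 25) * (1 + 17) = 3 * 31 * 18 = 1674; answer 1674
Step 4: B3 = 1674; c = 30; cross terms: (-34*-13 - 39*30)=-728, (39*-3 - 38*-13)=377, (38*30 - -34*-3)=1038; twice the area = |687| = 687; area = 687/2; answer 687/2

687/2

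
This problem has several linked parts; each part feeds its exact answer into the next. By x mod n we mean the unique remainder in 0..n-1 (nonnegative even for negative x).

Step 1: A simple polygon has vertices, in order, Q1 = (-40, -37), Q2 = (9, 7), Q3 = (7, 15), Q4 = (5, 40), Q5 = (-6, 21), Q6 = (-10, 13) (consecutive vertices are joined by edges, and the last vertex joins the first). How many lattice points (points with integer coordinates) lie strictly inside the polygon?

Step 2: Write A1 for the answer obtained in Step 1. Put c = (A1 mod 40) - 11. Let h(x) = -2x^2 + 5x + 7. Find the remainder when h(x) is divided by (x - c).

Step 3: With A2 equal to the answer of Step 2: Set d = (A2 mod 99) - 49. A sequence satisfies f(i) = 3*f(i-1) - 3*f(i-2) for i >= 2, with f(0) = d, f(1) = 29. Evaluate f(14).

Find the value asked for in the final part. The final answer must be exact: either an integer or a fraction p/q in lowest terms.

52488

Step 1: cross terms: (-40*7 - 9*-37)=53, (9*15 - 7*7)=86, (7*40 - 5*15)=205, (5*21 - -6*40)=345, (-6*13 - -10*21)=132, (-10*-37 - -40*13)=890; twice the area = |1711| = 1711; area = 1711/2; boundary points = 1 + 2 + 1 + 1 + 4 + 10 = 19; strictly interior points = area - boundary/2 + 1 = 847; answer 847
Step 2: A1 = 847; c = -4; remainder = value at the root: -2*(-4)^2 + 5*(-4)^1 + 7 = (-32) + (-20) + (7) = -45; answer -45
Step 3: A2 = -45; d = 5; f(2) = 3*(29) - 3*(5) = 72; iterating: f(2)=72, f(3)=129, f(4)=171, f(5)=126, f(6)=-135, f(7)=-783, f(8)=-1944, f(9)=-3483, f(10)=-4617, f(11)=-3402, f(12)=3645, f(13)=21141, f(14)=52488; answer 52488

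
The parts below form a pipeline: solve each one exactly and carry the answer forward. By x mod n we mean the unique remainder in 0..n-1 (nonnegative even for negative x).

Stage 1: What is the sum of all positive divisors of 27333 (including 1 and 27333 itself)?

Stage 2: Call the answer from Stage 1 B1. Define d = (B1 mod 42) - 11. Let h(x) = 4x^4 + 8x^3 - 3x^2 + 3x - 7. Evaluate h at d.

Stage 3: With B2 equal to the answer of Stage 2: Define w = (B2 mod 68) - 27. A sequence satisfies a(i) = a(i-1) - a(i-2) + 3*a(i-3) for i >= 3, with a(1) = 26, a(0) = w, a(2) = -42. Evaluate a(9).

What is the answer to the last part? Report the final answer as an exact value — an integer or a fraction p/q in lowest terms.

Stage 1: 27333 = 3^2 * 3037; sigma = (1 + 3 + 9) * (1 + 3037) = 13 * 3038 = 39494; answer 39494
Stage 2: B1 = 39494; d = 3; 4*(3)^4 + 8*(3)^3 - 3*(3)^2 + 3*(3)^1 - 7 = (324) + (216) + (-27) + (9) + (-7) = 515; answer 515
Stage 3: B2 = 515; w = 12; a(3) = 1*(-42) - 1*(26) + 3*(12) = -32; iterating: a(3)=-32, a(4)=88, a(5)=-6, a(6)=-190, a(7)=80, a(8)=252, a(9)=-398; answer -398

-398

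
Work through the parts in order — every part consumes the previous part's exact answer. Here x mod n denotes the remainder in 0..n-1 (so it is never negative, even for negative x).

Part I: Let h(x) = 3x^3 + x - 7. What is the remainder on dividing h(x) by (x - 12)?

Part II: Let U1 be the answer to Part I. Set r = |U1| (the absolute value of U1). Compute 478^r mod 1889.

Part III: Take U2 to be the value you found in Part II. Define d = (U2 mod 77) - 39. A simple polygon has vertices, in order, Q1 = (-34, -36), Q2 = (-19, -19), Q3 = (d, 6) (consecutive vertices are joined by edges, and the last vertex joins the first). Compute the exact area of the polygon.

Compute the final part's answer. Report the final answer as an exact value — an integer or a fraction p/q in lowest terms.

Part I: remainder = value at the root: 3*(12)^3 + 1*(12)^1 - 7 = (5184) + (12) + (-7) = 5189; answer 5189
Part II: U1 = 5189; r = 5189; squarings mod 1889: 478^1=478, 478^2=1804, 478^4=1558, 478^8=1888, 478^16=1, 478^32=1, 478^64=1, 478^128=1, 478^256=1, 478^512=1, 478^1024=1, 478^2048=1, 478^4096=1; 478^5189 = 478^1 * 478^4 * 478^64 * 478^1024 * 478^4096 = 458 (mod 1889); answer 458
Part III: U2 = 458; d = 34; cross terms: (-34*-19 - -19*-36)=-38, (-19*6 - 34*-19)=532, (34*-36 - -34*6)=-1020; twice the area = |-526| = 526; area = 263; answer 263

263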